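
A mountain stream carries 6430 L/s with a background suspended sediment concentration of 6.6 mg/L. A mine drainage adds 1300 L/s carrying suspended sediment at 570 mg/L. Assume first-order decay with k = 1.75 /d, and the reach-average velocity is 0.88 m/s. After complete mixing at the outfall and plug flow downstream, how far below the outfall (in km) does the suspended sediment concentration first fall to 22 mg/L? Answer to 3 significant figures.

66.4 km

Mixed concentration C = ΣQC/ΣQ = (6430·6.600 + 1300·570.0) / 7730 = 783400/7730 = 101.4 mg/L.
Set 101.4·exp(−k·t) = 22 → t = ln(101.4/22)/k = 75420 s = 20.95 h.
Distance = v·t = 0.88·75420 = 66370 m = 66.37 km.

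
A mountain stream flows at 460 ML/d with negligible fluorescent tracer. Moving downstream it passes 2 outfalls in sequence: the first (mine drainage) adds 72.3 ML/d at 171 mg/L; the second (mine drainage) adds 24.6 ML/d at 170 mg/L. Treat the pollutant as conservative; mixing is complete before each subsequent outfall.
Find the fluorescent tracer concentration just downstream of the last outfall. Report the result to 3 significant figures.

29.7 mg/L

Below outfall 1: Q → 532.3 ML/d, C = (460.0·0 + 72.30·171.0)/532.3 = 23.23 mg/L.
Below outfall 2: Q → 556.9 ML/d, C = (532.3·23.23 + 24.60·170.0)/556.9 = 29.71 mg/L.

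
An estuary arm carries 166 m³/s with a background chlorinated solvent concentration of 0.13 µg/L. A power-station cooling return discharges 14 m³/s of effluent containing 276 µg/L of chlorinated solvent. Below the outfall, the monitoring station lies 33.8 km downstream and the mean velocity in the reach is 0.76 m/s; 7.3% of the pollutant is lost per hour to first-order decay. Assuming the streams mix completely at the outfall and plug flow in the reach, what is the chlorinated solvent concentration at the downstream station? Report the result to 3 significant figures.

Mass balance: C = (166.0·0.1300 + 14.00·276.0) / 180.0 = 3886/180.0 = 21.59 µg/L.
Travel time t = 33.8·1000 / 0.76 = 44470 s = 12.35 h.
7.3%/h lost → k = −ln(1 − 0.073) = 0.07580 h⁻¹.
Decay over the reach: 21.59·exp(−kt) = 21.59·0.3920 = 8.462 µg/L.

8.46 µg/L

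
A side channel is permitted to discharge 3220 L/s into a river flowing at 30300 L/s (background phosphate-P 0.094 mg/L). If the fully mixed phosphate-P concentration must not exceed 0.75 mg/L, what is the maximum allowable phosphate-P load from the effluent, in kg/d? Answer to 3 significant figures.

Mass balance at the limit: 30300·0.09400 + 3220·Cₑ = 33520·0.75 → Cₑ = 6.923 mg/L.
3220 L/s = 3.220 m³/s. Load = 3.220 m³/s × 6.923 g/m³ × 86 400 s/d = 1926 kg/d.

1930 kg/d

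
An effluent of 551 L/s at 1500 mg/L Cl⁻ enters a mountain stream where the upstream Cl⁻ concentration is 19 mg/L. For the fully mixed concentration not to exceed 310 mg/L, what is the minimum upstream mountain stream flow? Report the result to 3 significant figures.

2250 L/s

Set C_mix = 310: (Q·19.00 + 551.0·1500) / (Q + 551.0) = 310
→ Q = 551.0·(1500 − 310)/(310 − 19.00) = 2253 L/s.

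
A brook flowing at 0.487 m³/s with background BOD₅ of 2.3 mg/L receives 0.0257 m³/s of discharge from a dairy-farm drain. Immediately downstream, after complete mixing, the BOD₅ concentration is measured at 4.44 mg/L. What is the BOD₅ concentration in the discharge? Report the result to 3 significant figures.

Mass balance: 0.4870·2.300 + 0.02570·Cₑ = 0.5127·4.440
→ Cₑ = (0.5127·4.440 − 0.4870·2.300) / 0.02570 = 44.99 mg/L.

45.0 mg/L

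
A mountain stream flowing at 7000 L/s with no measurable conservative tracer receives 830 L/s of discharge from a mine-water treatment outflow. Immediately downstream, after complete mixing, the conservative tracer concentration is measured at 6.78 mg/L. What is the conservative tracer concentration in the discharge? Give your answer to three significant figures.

Mass balance: 7000·0 + 830.0·Cₑ = 7830·6.780
→ Cₑ = (7830·6.780 − 7000·0) / 830.0 = 63.96 mg/L.

64.0 mg/L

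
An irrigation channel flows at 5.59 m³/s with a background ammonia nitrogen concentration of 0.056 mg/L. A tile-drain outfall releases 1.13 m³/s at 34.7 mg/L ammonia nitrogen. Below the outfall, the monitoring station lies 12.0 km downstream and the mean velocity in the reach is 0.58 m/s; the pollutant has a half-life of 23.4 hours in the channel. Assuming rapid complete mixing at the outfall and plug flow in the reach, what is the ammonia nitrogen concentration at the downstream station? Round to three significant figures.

Mass balance: C = (5.590·0.05600 + 1.130·34.70) / 6.720 = 39.52/6.720 = 5.882 mg/L.
Travel time t = 12.0·1000 / 0.58 = 20690 s = 5.747 h.
Half-life 23.4 h → k = ln 2 / 23.4 = 0.02962 h⁻¹ = 0.7109 d⁻¹.
First-order decay: C = 5.882·exp(−k·t) = 5.882·0.8435 = 4.961 mg/L.

4.96 mg/L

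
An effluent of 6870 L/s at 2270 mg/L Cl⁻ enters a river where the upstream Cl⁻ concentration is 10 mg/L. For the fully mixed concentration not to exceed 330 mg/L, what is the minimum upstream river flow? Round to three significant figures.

Set C_mix = 330: (Q·10.00 + 6870·2270) / (Q + 6870) = 330
→ Q = 6870·(2270 − 330)/(330 − 10.00) = 41650 L/s.

41600 L/s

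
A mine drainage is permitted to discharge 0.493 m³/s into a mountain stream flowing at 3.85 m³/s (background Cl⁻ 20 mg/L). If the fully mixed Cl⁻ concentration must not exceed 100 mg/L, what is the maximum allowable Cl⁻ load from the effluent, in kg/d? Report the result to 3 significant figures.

30900 kg/d

Mass balance at the limit: 3.850·20.00 + 0.4930·Cₑ = 4.343·100 → Cₑ = 724.7 mg/L.
Load = 0.4930 m³/s × 724.7 g/m³ × 86 400 s/d = 30870 kg/d.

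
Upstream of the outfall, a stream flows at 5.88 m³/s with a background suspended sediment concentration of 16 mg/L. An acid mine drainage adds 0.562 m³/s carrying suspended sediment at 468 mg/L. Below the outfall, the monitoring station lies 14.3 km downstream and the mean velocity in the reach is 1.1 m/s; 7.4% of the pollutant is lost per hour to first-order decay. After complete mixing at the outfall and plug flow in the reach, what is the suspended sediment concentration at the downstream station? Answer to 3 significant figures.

After mixing, C = (5.880·16.00 + 0.5620·468.0) / 6.442 = 357.1/6.442 = 55.43 mg/L.
Travel time t = 14.3·1000 / 1.1 = 13000 s = 3.611 h.
7.4%/h lost → k = −ln(1 − 0.074) = 0.07688 h⁻¹.
After decay, C = 55.43 × e^(−kt) = 55.43 × 0.7576 = 41.99 mg/L.

42.0 mg/L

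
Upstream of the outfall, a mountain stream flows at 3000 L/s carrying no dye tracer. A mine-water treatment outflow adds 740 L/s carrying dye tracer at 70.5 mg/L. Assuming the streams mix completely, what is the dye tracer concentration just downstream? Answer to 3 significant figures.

13.9 mg/L

Flow-weighted average: C = (3000·0 + 740.0·70.50) / 3740 = 52170/3740 = 13.95 mg/L.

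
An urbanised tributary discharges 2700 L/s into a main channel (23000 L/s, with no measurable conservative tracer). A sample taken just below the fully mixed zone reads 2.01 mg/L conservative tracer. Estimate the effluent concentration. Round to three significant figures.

Mass balance: 23000·0 + 2700·Cₑ = 25700·2.010
→ Cₑ = (25700·2.010 − 23000·0) / 2700 = 19.13 mg/L.

19.1 mg/L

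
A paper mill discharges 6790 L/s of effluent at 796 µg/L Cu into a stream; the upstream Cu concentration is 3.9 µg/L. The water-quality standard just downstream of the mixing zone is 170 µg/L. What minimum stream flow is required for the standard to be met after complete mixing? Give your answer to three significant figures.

25600 L/s

Set C_mix = 170: (Q·3.900 + 6790·796.0) / (Q + 6790) = 170
→ Q = 6790·(796.0 − 170)/(170 − 3.900) = 25590 L/s.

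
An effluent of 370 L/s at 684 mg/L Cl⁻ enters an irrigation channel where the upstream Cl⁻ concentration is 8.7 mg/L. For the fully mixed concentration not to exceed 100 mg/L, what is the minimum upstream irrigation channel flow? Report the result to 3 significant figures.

Set C_mix = 100: (Q·8.700 + 370.0·684.0) / (Q + 370.0) = 100
→ Q = 370.0·(684.0 − 100)/(100 − 8.700) = 2367 L/s.

2370 L/s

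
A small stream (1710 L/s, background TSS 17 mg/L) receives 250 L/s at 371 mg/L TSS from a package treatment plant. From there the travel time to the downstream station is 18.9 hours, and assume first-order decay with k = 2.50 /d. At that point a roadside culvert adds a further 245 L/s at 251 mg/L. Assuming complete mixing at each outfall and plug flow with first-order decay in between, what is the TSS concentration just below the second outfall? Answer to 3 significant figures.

Mixed concentration C = ΣQC/ΣQ = (1710·17.00 + 250.0·371.0) / 1960 = 121800/1960 = 62.15 mg/L; combined flow 1960 L/s.
Decay over the reach: 62.15·exp(−kt) = 62.15·0.1396 = 8.679 mg/L.
At the second outfall, C = (1960·8.679 + 245.0·251.0) / (1960 + 245.0) = 35.60 mg/L.

35.6 mg/L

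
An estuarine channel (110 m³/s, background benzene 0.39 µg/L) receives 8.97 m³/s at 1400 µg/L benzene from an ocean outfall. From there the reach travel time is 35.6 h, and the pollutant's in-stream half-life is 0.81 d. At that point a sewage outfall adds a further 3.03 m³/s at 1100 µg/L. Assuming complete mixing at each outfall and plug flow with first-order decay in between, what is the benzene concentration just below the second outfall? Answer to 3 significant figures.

Mixed concentration C = ΣQC/ΣQ = (110.0·0.3900 + 8.970·1400) / 119.0 = 12600/119.0 = 105.9 µg/L; combined flow 119.0 m³/s.
Half-life 0.81 d → k = ln 2 / 0.81 = 0.8557 d⁻¹.
Applying C = C₀e^(−kt): 105.9 × 0.2810 = 29.76 µg/L.
Second outfall: C = (119.0·29.76 + 3.030·1100)/122.0 = 56.34 µg/L.

56.3 µg/L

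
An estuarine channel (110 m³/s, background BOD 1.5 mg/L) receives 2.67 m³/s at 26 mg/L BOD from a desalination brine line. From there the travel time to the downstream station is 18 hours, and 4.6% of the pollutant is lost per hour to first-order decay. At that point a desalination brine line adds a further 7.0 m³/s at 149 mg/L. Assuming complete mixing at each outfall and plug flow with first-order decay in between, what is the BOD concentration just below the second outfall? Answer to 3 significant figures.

Mixed concentration C = ΣQC/ΣQ = (110.0·1.500 + 2.670·26.00) / 112.7 = 234.4/112.7 = 2.081 mg/L; combined flow 112.7 m³/s.
4.6%/h lost → k = −ln(1 − 0.046) = 0.04709 h⁻¹.
Applying C = C₀e^(−kt): 2.081 × 0.4284 = 0.8914 mg/L.
At the second outfall, C = (112.7·0.8914 + 7.000·149.0) / (112.7 + 7.000) = 9.555 mg/L.

9.55 mg/L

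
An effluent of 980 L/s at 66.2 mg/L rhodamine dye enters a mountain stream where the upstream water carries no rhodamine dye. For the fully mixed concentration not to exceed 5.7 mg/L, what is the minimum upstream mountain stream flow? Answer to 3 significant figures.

10400 L/s

Set C_mix = 5.7: (Q·0 + 980.0·66.20) / (Q + 980.0) = 5.7
→ Q = 980.0·(66.20 − 5.7)/(5.7 − 0) = 10400 L/s.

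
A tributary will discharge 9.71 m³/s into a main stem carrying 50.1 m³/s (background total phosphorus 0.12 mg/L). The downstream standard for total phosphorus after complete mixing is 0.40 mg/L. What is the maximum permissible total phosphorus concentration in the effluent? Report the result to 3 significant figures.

1.84 mg/L

At the limit, (Qr·Cr + Qe·Cₑ)/(Qr + Qe) = 0.40:
Cₑ = (59.81·0.40 − 50.10·0.1200) / 9.710 = 1.845 mg/L.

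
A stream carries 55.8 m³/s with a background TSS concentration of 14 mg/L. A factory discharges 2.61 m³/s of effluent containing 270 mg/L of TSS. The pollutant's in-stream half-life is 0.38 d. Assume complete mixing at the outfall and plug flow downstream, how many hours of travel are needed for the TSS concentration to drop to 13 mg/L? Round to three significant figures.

8.83 h

Flow-weighted average: C = (55.80·14.00 + 2.610·270.0) / 58.41 = 1486/58.41 = 25.44 mg/L.
Half-life 0.38 d → k = ln 2 / 0.38 = 1.824 d⁻¹.
25.44·exp(−k·t) = 13 → t = ln(25.44/13)/k = 31800 s = 8.833 h.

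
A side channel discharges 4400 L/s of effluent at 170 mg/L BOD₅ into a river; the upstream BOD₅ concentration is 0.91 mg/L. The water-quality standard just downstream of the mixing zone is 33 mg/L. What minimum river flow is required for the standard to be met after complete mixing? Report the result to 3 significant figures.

18800 L/s

Set C_mix = 33: (Q·0.9100 + 4400·170.0) / (Q + 4400) = 33
→ Q = 4400·(170.0 − 33)/(33 − 0.9100) = 18780 L/s.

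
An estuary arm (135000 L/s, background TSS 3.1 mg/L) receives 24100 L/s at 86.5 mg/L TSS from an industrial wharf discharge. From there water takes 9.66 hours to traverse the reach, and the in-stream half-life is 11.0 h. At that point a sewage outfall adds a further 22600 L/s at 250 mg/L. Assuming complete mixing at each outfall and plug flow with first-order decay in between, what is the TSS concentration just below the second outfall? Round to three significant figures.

Mass balance: C = (135000·3.100 + 24100·86.50) / 159100 = 2503000/159100 = 15.73 mg/L; combined flow 159100 L/s.
Half-life 11.0 h → k = ln 2 / 11.0 = 0.06301 h⁻¹ = 1.512 d⁻¹.
After decay, C = 15.73 × e^(−kt) = 15.73 × 0.5441 = 8.560 mg/L.
Second outfall: C = (159100·8.560 + 22600·250.0)/181700 = 38.59 mg/L.

38.6 mg/L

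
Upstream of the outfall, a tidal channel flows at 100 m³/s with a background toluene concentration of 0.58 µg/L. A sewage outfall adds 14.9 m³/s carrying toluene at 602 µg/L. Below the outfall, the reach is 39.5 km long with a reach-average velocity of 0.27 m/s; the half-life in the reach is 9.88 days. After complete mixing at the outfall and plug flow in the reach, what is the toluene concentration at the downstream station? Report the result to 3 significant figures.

Conservation of mass: C = (100.0·0.5800 + 14.90·602.0) / 114.9 = 9028/114.9 = 78.57 µg/L.
Travel time t = 39.5·1000 / 0.27 = 146300 s = 40.64 h.
Half-life 9.88 d → k = ln 2 / 9.88 = 0.07016 d⁻¹.
Applying C = C₀e^(−kt): 78.57 × 0.8880 = 69.77 µg/L.

69.8 µg/L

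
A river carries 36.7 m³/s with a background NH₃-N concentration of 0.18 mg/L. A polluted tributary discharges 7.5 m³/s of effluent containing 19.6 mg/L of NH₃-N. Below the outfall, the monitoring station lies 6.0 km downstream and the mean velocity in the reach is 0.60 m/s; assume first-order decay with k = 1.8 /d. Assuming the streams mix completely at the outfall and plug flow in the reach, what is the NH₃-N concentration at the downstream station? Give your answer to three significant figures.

Mixed concentration C = ΣQC/ΣQ = (36.70·0.1800 + 7.500·19.60) / 44.20 = 153.6/44.20 = 3.475 mg/L.
Travel time t = 6.0·1000 / 0.60 = 10000 s = 2.778 h.
Decay over the reach: 3.475·exp(−kt) = 3.475·0.8119 = 2.822 mg/L.

2.82 mg/L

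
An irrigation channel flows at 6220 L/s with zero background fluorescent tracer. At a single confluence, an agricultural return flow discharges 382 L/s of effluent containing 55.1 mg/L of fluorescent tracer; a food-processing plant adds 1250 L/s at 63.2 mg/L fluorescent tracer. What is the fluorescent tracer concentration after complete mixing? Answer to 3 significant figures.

Conservation of mass: C = (6220·0 + 382.0·55.10 + 1250·63.20) / 7852 = 100000/7852 = 12.74 mg/L.

12.7 mg/L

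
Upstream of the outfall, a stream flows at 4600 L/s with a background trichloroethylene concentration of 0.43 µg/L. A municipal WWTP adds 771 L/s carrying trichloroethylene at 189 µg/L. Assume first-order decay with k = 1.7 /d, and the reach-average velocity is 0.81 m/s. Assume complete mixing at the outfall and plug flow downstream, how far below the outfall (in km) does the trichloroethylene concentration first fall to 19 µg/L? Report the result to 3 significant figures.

15.2 km

Conservation of mass: C = (4600·0.4300 + 771.0·189.0) / 5371 = 147700/5371 = 27.50 µg/L.
Set 27.50·exp(−k·t) = 19 → t = ln(27.50/19)/k = 18790 s = 5.219 h.
Distance = v·t = 0.81·18790 = 15220 m = 15.22 km.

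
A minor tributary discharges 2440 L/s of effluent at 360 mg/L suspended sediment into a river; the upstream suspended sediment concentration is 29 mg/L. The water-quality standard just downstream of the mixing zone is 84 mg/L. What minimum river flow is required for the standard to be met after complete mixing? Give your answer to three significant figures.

12200 L/s

Set C_mix = 84: (Q·29.00 + 2440·360.0) / (Q + 2440) = 84
→ Q = 2440·(360.0 − 84)/(84 − 29.00) = 12240 L/s.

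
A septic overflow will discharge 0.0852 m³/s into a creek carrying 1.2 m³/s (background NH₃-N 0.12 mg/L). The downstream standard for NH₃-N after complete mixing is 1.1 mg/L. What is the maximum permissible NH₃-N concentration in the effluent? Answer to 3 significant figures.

14.9 mg/L

At the limit, (Qr·Cr + Qe·Cₑ)/(Qr + Qe) = 1.1:
Cₑ = (1.285·1.1 − 1.200·0.1200) / 0.08520 = 14.90 mg/L.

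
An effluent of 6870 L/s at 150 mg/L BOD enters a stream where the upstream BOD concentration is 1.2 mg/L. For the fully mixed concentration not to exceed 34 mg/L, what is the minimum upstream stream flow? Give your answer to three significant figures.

Set C_mix = 34: (Q·1.200 + 6870·150.0) / (Q + 6870) = 34
→ Q = 6870·(150.0 − 34)/(34 − 1.200) = 24300 L/s.

24300 L/s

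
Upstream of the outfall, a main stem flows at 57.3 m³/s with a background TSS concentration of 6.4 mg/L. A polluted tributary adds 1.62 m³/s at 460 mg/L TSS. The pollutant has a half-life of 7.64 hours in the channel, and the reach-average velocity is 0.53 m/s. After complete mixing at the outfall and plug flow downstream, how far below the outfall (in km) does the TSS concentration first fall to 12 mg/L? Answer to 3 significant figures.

Flow-weighted average: C = (57.30·6.400 + 1.620·460.0) / 58.92 = 1112/58.92 = 18.87 mg/L.
Half-life 7.64 h → k = ln 2 / 7.64 = 0.09073 h⁻¹ = 2.177 d⁻¹.
Set 18.87·exp(−k·t) = 12 → t = ln(18.87/12)/k = 17970 s = 4.990 h.
Distance = v·t = 0.53·17970 = 9522 m = 9.522 km.

9.52 km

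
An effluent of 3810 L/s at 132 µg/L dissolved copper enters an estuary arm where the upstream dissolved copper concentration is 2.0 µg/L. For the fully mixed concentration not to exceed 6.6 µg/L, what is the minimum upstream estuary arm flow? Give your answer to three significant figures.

Set C_mix = 6.6: (Q·2.000 + 3810·132.0) / (Q + 3810) = 6.6
→ Q = 3810·(132.0 − 6.6)/(6.6 − 2.000) = 103900 L/s.

104000 L/s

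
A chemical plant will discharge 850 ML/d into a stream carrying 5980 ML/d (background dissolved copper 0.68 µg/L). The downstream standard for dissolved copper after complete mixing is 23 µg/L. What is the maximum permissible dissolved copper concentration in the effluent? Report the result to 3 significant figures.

180 µg/L

At the limit, (Qr·Cr + Qe·Cₑ)/(Qr + Qe) = 23:
Cₑ = (6830·23 − 5980·0.6800) / 850.0 = 180.0 µg/L.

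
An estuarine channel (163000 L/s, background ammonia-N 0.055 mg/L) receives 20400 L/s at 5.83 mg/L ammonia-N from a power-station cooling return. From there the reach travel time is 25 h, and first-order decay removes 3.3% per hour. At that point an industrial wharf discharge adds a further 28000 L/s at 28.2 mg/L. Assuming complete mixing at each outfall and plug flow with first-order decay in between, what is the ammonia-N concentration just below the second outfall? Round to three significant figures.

4.00 mg/L

Mass balance: C = (163000·0.05500 + 20400·5.830) / 183400 = 127900/183400 = 0.6974 mg/L; combined flow 183400 L/s.
3.3%/h lost → k = −ln(1 − 0.033) = 0.03356 h⁻¹.
Applying C = C₀e^(−kt): 0.6974 × 0.4322 = 0.3014 mg/L.
Second outfall: C = (183400·0.3014 + 28000·28.20)/211400 = 3.997 mg/L.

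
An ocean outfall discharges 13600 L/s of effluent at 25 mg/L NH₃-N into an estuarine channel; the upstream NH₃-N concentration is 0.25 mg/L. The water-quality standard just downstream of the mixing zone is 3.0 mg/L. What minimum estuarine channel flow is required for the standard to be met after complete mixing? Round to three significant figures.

Set C_mix = 3.0: (Q·0.2500 + 13600·25.00) / (Q + 13600) = 3.0
→ Q = 13600·(25.00 − 3.0)/(3.0 − 0.2500) = 108800 L/s.

109000 L/s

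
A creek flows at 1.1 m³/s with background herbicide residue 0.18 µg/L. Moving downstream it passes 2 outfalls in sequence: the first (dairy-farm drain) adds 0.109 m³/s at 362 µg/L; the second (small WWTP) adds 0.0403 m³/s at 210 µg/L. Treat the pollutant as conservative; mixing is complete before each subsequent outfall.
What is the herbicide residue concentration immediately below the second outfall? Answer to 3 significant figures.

38.5 µg/L

Below outfall 1: Q → 1.209 m³/s, C = (1.100·0.1800 + 0.1090·362.0)/1.209 = 32.80 µg/L.
Below outfall 2: Q → 1.249 m³/s, C = (1.209·32.80 + 0.04030·210.0)/1.249 = 38.52 µg/L.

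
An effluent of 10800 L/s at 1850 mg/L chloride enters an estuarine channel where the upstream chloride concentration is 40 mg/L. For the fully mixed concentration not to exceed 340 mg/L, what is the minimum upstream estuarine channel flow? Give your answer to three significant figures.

Set C_mix = 340: (Q·40.00 + 10800·1850) / (Q + 10800) = 340
→ Q = 10800·(1850 − 340)/(340 − 40.00) = 54360 L/s.

54400 L/s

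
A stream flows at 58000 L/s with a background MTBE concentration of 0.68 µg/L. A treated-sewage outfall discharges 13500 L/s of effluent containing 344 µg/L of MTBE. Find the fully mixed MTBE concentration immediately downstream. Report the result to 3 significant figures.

Conservation of mass: C = (58000·0.6800 + 13500·344.0) / 71500 = 4683000/71500 = 65.50 µg/L.

65.5 µg/L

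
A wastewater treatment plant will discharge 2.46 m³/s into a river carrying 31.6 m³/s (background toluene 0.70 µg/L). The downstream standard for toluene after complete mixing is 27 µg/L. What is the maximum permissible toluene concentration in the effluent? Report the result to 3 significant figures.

At the limit, (Qr·Cr + Qe·Cₑ)/(Qr + Qe) = 27:
Cₑ = (34.06·27 − 31.60·0.7000) / 2.460 = 364.8 µg/L.

365 µg/L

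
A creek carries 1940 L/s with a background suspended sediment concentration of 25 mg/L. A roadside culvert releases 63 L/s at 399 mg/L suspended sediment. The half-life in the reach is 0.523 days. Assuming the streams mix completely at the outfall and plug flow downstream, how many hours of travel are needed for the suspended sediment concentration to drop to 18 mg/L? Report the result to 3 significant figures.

After mixing, C = (1940·25.00 + 63.00·399.0) / 2003 = 73640/2003 = 36.76 mg/L.
Half-life 0.523 d → k = ln 2 / 0.523 = 1.325 d⁻¹.
36.76·exp(−k·t) = 18 → t = ln(36.76/18)/k = 46560 s = 12.93 h.

12.9 h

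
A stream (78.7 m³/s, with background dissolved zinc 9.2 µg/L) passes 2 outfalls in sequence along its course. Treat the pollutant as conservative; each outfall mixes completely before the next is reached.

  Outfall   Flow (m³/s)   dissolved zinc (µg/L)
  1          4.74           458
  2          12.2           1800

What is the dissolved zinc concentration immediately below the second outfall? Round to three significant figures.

After outfall 1: Q = 78.70 + 4.740 = 83.44 m³/s; C = (78.70·9.200 + 4.740·458.0)/83.44 = 34.70 µg/L.
After outfall 2: Q = 83.44 + 12.20 = 95.64 m³/s; C = (83.44·34.70 + 12.20·1800)/95.64 = 259.9 µg/L.

260 µg/L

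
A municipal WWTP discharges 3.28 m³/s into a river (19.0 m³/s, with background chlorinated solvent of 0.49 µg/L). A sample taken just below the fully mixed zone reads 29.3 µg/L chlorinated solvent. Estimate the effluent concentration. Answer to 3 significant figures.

196 µg/L

Mass balance: 19.00·0.4900 + 3.280·Cₑ = 22.28·29.30
→ Cₑ = (22.28·29.30 − 19.00·0.4900) / 3.280 = 196.2 µg/L.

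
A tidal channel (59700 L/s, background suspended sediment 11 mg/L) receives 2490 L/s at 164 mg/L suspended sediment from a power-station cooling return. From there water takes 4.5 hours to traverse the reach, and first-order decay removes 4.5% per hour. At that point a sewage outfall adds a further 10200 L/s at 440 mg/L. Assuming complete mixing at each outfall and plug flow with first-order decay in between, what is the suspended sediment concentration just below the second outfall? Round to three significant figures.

74.0 mg/L

Conservation of mass: C = (59700·11.00 + 2490·164.0) / 62190 = 1065000/62190 = 17.13 mg/L; combined flow 62190 L/s.
4.5%/h lost → k = −ln(1 − 0.045) = 0.04604 h⁻¹.
After decay, C = 17.13 × e^(−kt) = 17.13 × 0.8129 = 13.92 mg/L.
At the second outfall, C = (62190·13.92 + 10200·440.0) / (62190 + 10200) = 73.96 mg/L.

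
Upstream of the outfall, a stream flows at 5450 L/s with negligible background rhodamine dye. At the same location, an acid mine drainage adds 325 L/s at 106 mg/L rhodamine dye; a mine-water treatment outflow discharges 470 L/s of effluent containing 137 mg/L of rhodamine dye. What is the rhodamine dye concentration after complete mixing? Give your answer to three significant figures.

Mass balance: C = (5450·0 + 325.0·106.0 + 470.0·137.0) / 6245 = 98840/6245 = 15.83 mg/L.

15.8 mg/L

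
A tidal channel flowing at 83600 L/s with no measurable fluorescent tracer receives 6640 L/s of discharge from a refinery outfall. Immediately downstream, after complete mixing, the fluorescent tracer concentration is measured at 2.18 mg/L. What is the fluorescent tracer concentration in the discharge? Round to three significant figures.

29.6 mg/L

Mass balance: 83600·0 + 6640·Cₑ = 90240·2.180
→ Cₑ = (90240·2.180 − 83600·0) / 6640 = 29.63 mg/L.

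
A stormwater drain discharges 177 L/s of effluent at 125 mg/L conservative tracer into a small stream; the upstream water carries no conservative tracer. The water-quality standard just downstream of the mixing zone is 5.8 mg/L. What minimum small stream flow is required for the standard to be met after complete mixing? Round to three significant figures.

3640 L/s

Set C_mix = 5.8: (Q·0 + 177.0·125.0) / (Q + 177.0) = 5.8
→ Q = 177.0·(125.0 − 5.8)/(5.8 − 0) = 3638 L/s.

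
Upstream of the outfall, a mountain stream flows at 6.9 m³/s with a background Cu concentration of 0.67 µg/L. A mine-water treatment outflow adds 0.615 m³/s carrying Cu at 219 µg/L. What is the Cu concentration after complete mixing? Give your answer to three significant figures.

18.5 µg/L

Mass balance: C = (6.900·0.6700 + 0.6150·219.0) / 7.515 = 139.3/7.515 = 18.54 µg/L.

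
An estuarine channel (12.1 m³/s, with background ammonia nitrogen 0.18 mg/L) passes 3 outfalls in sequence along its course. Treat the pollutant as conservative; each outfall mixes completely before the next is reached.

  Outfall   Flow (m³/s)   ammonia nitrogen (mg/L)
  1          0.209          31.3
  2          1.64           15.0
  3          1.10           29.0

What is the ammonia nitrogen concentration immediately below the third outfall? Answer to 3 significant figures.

4.33 mg/L

After outfall 1: Q = 12.10 + 0.2090 = 12.31 m³/s; C = (12.10·0.1800 + 0.2090·31.30)/12.31 = 0.7084 mg/L.
After outfall 2: Q = 12.31 + 1.640 = 13.95 m³/s; C = (12.31·0.7084 + 1.640·15.00)/13.95 = 2.389 mg/L.
After outfall 3: Q = 13.95 + 1.100 = 15.05 m³/s; C = (13.95·2.389 + 1.100·29.00)/15.05 = 4.334 mg/L.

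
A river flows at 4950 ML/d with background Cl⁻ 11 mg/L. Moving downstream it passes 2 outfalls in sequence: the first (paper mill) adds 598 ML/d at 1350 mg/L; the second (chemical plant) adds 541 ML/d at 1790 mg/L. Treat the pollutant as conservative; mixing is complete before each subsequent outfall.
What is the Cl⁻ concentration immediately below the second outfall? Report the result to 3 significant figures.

301 mg/L

After outfall 1: Q = 4950 + 598.0 = 5548 ML/d; C = (4950·11.00 + 598.0·1350)/5548 = 155.3 mg/L.
After outfall 2: Q = 5548 + 541.0 = 6089 ML/d; C = (5548·155.3 + 541.0·1790)/6089 = 300.6 mg/L.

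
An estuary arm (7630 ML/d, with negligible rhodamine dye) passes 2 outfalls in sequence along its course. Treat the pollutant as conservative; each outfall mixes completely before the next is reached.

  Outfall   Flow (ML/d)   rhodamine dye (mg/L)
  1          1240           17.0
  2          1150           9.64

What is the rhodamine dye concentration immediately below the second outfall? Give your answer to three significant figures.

Outfall 1: combined Q = 8870 ML/d; C = (7630·0 + 1240·17.00)/8870 = 2.377 mg/L.
Outfall 2: combined Q = 10020 ML/d; C = (8870·2.377 + 1150·9.640)/10020 = 3.210 mg/L.

3.21 mg/L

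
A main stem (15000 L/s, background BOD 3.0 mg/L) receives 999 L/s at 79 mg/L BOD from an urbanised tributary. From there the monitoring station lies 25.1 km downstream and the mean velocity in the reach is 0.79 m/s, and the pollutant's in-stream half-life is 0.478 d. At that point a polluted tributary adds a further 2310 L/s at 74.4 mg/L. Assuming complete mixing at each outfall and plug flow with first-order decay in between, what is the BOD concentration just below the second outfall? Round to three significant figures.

Mass balance: C = (15000·3.000 + 999.0·79.00) / 16000 = 123900/16000 = 7.746 mg/L; combined flow 16000 L/s.
Travel time t = 25.1·1000 / 0.79 = 31770 s = 8.826 h.
Half-life 0.478 d → k = ln 2 / 0.478 = 1.450 d⁻¹.
After decay, C = 7.746 × e^(−kt) = 7.746 × 0.5867 = 4.544 mg/L.
At the second outfall, C = (16000·4.544 + 2310·74.40) / (16000 + 2310) = 13.36 mg/L.

13.4 mg/L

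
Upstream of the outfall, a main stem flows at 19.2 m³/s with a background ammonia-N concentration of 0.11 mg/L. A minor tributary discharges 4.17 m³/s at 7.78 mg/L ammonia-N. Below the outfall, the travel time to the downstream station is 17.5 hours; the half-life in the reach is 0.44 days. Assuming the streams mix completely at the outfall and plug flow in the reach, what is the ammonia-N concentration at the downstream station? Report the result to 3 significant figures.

Flow-weighted average: C = (19.20·0.1100 + 4.170·7.780) / 23.37 = 34.55/23.37 = 1.479 mg/L.
Half-life 0.44 d → k = ln 2 / 0.44 = 1.575 d⁻¹.
Decay over the reach: 1.479·exp(−kt) = 1.479·0.3171 = 0.4688 mg/L.

0.469 mg/L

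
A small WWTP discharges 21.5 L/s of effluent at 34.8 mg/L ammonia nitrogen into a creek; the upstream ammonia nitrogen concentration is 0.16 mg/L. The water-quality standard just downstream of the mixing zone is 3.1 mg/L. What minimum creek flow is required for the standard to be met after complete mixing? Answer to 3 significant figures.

Set C_mix = 3.1: (Q·0.1600 + 21.50·34.80) / (Q + 21.50) = 3.1
→ Q = 21.50·(34.80 − 3.1)/(3.1 − 0.1600) = 231.8 L/s.

232 L/s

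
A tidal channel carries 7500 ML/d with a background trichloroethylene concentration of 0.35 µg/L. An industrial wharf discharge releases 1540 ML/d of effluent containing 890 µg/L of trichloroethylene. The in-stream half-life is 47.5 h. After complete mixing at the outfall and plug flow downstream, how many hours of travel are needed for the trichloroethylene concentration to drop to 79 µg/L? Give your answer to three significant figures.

44.8 h

After mixing, C = (7500·0.3500 + 1540·890.0) / 9040 = 1373000/9040 = 151.9 µg/L.
Half-life 47.5 h → k = ln 2 / 47.5 = 0.01459 h⁻¹ = 0.3502 d⁻¹.
151.9·exp(−k·t) = 79 → t = ln(151.9/79)/k = 161300 s = 44.80 h.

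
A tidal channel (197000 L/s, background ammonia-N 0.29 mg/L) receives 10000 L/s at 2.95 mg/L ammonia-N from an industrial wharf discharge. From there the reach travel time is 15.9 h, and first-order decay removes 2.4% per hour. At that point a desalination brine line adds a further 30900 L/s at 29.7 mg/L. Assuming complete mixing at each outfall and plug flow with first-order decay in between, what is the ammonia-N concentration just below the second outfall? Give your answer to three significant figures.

4.11 mg/L

Mixed concentration C = ΣQC/ΣQ = (197000·0.2900 + 10000·2.950) / 207000 = 86630/207000 = 0.4185 mg/L; combined flow 207000 L/s.
2.4%/h lost → k = −ln(1 − 0.024) = 0.02429 h⁻¹.
Decay over the reach: 0.4185·exp(−kt) = 0.4185·0.6796 = 0.2844 mg/L.
Second outfall: C = (207000·0.2844 + 30900·29.70)/237900 = 4.105 mg/L.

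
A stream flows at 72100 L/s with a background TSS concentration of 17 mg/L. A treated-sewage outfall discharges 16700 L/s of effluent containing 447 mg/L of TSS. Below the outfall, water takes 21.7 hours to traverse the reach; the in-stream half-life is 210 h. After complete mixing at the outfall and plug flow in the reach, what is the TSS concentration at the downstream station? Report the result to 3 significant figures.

91.1 mg/L

Mass balance: C = (72100·17.00 + 16700·447.0) / 88800 = 8691000/88800 = 97.87 mg/L.
Half-life 210 h → k = ln 2 / 210 = 0.003301 h⁻¹ = 0.07922 d⁻¹.
First-order decay: C = 97.87·exp(−k·t) = 97.87·0.9309 = 91.10 mg/L.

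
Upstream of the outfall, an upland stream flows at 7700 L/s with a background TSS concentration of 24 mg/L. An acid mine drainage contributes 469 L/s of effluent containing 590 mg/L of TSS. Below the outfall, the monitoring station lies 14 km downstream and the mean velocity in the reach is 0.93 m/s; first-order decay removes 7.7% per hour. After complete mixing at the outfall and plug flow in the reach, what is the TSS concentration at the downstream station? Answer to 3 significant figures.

Flow-weighted average: C = (7700·24.00 + 469.0·590.0) / 8169 = 461500/8169 = 56.50 mg/L.
Travel time t = 14·1000 / 0.93 = 15050 s = 4.182 h.
7.7%/h lost → k = −ln(1 − 0.077) = 0.08013 h⁻¹.
First-order decay: C = 56.50·exp(−k·t) = 56.50·0.7153 = 40.41 mg/L.

40.4 mg/L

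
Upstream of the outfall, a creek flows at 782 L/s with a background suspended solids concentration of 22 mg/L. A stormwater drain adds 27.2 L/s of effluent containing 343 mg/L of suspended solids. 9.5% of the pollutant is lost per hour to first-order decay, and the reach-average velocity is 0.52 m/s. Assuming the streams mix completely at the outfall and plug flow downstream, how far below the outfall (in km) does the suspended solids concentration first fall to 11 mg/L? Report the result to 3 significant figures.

20.5 km

After mixing, C = (782.0·22.00 + 27.20·343.0) / 809.2 = 26530/809.2 = 32.79 mg/L.
9.5%/h lost → k = −ln(1 − 0.095) = 0.09982 h⁻¹.
Set 32.79·exp(−k·t) = 11 → t = ln(32.79/11)/k = 39390 s = 10.94 h.
Distance = v·t = 0.52·39390 = 20480 m = 20.48 km.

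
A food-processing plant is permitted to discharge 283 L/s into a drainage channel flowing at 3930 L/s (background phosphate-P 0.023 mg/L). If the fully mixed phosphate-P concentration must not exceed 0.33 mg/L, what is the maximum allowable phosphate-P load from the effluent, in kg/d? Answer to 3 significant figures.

112 kg/d

Mass balance at the limit: 3930·0.02300 + 283.0·Cₑ = 4213·0.33 → Cₑ = 4.593 mg/L.
283.0 L/s = 0.2830 m³/s. Load = 0.2830 m³/s × 4.593 g/m³ × 86 400 s/d = 112.3 kg/d.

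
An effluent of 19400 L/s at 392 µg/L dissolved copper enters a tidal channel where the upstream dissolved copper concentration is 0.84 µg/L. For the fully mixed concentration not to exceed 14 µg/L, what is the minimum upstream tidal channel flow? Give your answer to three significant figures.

557000 L/s

Set C_mix = 14: (Q·0.8400 + 19400·392.0) / (Q + 19400) = 14
→ Q = 19400·(392.0 − 14)/(14 − 0.8400) = 557200 L/s.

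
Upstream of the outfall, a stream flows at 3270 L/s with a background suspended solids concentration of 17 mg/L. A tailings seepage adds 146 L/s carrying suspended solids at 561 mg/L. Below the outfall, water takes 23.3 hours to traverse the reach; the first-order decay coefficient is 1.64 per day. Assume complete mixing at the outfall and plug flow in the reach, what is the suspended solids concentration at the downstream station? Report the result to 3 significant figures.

Mass balance: C = (3270·17.00 + 146.0·561.0) / 3416 = 137500/3416 = 40.25 mg/L.
Applying C = C₀e^(−kt): 40.25 × 0.2035 = 8.190 mg/L.

8.19 mg/L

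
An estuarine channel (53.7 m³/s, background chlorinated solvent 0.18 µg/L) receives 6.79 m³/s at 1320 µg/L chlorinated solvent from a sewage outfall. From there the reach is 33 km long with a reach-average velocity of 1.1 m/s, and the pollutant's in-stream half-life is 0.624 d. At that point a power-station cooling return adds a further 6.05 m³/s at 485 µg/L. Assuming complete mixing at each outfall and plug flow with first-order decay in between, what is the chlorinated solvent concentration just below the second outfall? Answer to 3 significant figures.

Mixed concentration C = ΣQC/ΣQ = (53.70·0.1800 + 6.790·1320) / 60.49 = 8972/60.49 = 148.3 µg/L; combined flow 60.49 m³/s.
Travel time t = 33·1000 / 1.1 = 30000 s = 8.333 h.
Half-life 0.624 d → k = ln 2 / 0.624 = 1.111 d⁻¹.
Applying C = C₀e^(−kt): 148.3 × 0.6800 = 100.9 µg/L.
Second outfall: C = (60.49·100.9 + 6.050·485.0)/66.54 = 135.8 µg/L.

136 µg/L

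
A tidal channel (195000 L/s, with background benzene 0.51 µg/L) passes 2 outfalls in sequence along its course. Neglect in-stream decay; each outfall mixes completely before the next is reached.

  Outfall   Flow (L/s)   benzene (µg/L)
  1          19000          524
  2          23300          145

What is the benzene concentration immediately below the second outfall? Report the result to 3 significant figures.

Below outfall 1: Q → 214000 L/s, C = (195000·0.5100 + 19000·524.0)/214000 = 46.99 µg/L.
Below outfall 2: Q → 237300 L/s, C = (214000·46.99 + 23300·145.0)/237300 = 56.61 µg/L.

56.6 µg/L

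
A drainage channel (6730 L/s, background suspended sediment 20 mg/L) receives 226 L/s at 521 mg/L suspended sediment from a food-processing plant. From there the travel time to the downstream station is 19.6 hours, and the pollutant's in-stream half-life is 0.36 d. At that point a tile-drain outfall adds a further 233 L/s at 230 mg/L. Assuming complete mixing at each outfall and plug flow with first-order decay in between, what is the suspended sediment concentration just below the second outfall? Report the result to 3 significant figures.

14.7 mg/L

Mixed concentration C = ΣQC/ΣQ = (6730·20.00 + 226.0·521.0) / 6956 = 252300/6956 = 36.28 mg/L; combined flow 6956 L/s.
Half-life 0.36 d → k = ln 2 / 0.36 = 1.925 d⁻¹.
First-order decay: C = 36.28·exp(−k·t) = 36.28·0.2075 = 7.529 mg/L.
At the second outfall, C = (6956·7.529 + 233.0·230.0) / (6956 + 233.0) = 14.74 mg/L.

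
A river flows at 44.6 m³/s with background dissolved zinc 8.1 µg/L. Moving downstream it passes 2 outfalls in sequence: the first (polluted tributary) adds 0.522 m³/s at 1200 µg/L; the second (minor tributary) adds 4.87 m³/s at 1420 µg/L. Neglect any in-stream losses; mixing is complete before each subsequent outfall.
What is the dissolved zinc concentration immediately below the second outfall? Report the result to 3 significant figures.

158 µg/L

Below outfall 1: Q → 45.12 m³/s, C = (44.60·8.100 + 0.5220·1200)/45.12 = 21.89 µg/L.
Below outfall 2: Q → 49.99 m³/s, C = (45.12·21.89 + 4.870·1420)/49.99 = 158.1 µg/L.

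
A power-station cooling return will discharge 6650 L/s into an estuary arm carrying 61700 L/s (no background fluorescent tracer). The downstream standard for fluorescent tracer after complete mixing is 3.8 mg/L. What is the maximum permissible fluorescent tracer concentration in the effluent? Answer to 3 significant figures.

39.1 mg/L

At the limit, (Qr·Cr + Qe·Cₑ)/(Qr + Qe) = 3.8:
Cₑ = (68350·3.8 − 61700·0) / 6650 = 39.06 mg/L.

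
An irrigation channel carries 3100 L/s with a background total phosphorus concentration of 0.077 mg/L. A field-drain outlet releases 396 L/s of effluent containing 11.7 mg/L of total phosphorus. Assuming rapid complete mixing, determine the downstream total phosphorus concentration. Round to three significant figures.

Flow-weighted average: C = (3100·0.07700 + 396.0·11.70) / 3496 = 4872/3496 = 1.394 mg/L.

1.39 mg/L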